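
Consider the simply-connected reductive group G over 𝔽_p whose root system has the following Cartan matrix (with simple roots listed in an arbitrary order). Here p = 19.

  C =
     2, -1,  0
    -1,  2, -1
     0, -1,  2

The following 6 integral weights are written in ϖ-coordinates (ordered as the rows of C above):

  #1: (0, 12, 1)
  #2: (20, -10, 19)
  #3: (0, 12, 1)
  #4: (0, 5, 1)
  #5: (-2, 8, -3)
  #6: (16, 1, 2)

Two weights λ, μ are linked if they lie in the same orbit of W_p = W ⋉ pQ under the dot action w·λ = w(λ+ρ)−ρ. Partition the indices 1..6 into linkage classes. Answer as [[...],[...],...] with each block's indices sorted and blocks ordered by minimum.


Dynkin diagram of C (from the 4 off-diagonal −1 entries): A_3.

Folding the 6 weights λ_j+ρ into Ā_19 (reps in the given 3-coord order):

  λ_1 → (1, 13, 2);  λ_2 → (1, 6, 2);  λ_3 → (1, 13, 2);  λ_4 → (1, 6, 2);  λ_5 → (1, 6, 2);  λ_6 → (14, 2, 0)

3 distinct reps among the 6 weights ⇒ 3 W_19-linkage classes:

[[1, 3], [2, 4, 5], [6]]


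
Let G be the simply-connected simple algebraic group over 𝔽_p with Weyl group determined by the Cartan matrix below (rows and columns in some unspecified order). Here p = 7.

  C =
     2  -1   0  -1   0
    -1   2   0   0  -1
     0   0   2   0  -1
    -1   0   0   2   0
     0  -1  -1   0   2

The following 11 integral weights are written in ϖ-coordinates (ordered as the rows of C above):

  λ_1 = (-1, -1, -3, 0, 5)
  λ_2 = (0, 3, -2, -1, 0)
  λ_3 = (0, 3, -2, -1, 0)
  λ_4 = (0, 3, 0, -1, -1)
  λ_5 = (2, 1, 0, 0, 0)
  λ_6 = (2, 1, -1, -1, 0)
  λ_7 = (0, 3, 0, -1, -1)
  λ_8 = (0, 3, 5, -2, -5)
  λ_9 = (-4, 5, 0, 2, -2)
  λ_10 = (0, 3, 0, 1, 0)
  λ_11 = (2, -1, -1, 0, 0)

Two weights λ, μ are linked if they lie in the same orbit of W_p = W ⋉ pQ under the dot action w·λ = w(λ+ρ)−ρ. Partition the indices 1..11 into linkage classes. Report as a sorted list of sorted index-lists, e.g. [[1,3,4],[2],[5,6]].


Dynkin diagram of C (from the 8 off-diagonal −1 entries): A_5.

Folding the 11 weights λ_j+ρ into Ā_7 (reps in the given 5-coord order):

  λ_1+ρ ↦ (0, 0, 2, 1, 4)
  λ_2+ρ ↦ (1, 4, 1, 0, 0)
  λ_3+ρ ↦ (1, 4, 1, 0, 0)
  λ_4+ρ ↦ (1, 4, 1, 0, 0)
  λ_5+ρ ↦ (3, 2, 0, 0, 1)
  λ_6+ρ ↦ (3, 2, 0, 0, 1)
  λ_7+ρ ↦ (1, 4, 1, 0, 0)
  λ_8+ρ ↦ (0, 0, 2, 1, 4)
  λ_9+ρ ↦ (3, 2, 0, 0, 1)
  λ_10+ρ ↦ (1, 4, 1, 0, 0)
  λ_11+ρ ↦ (3, 0, 0, 1, 1)

Partition of {1..11} into 4 W_7-dot-orbits:

[[1, 8], [2, 3, 4, 7, 10], [5, 6, 9], [11]]


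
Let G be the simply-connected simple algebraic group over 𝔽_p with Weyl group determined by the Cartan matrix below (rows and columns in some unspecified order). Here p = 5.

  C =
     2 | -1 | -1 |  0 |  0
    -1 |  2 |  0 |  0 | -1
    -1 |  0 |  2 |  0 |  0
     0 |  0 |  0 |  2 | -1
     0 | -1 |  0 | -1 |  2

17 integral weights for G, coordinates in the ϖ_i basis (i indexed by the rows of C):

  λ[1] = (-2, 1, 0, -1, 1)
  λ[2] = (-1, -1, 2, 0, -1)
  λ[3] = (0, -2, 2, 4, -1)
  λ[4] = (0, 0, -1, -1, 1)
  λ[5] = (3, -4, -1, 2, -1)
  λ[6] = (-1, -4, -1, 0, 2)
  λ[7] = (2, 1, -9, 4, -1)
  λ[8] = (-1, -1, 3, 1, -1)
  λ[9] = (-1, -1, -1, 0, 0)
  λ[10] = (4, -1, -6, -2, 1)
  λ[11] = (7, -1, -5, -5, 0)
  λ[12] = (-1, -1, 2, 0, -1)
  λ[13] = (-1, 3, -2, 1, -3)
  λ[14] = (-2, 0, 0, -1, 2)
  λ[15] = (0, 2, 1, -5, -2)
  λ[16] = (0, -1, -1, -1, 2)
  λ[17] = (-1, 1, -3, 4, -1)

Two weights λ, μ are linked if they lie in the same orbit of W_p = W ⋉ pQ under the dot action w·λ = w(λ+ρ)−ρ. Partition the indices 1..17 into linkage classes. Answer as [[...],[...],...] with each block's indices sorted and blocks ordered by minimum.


Dynkin diagram of C (from the 8 off-diagonal −1 entries): A_5.

Alcove-folded reps (p=5, 17 weights, presented ϖ-order):

  λ_1+ρ ↦ (1, 1, 0, 0, 2);  λ_2+ρ ↦ (0, 0, 3, 1, 0);  λ_3+ρ ↦ (0, 0, 0, 1, 1);  λ_4+ρ ↦ (1, 1, 0, 0, 2);  λ_5+ρ ↦ (1, 0, 0, 0, 3);  λ_6+ρ ↦ (0, 0, 3, 1, 0);  λ_7+ρ ↦ (0, 0, 2, 3, 0);  λ_8+ρ ↦ (0, 0, 3, 1, 0);  λ_9+ρ ↦ (0, 0, 0, 1, 1);  λ_10+ρ ↦ (0, 0, 3, 1, 0);  λ_11+ρ ↦ (1, 0, 0, 0, 3);  λ_12+ρ ↦ (0, 0, 3, 1, 0);  λ_13+ρ ↦ (1, 1, 0, 0, 2);  λ_14+ρ ↦ (1, 0, 0, 0, 3);  λ_15+ρ ↦ (1, 1, 0, 0, 2);  λ_16+ρ ↦ (1, 0, 0, 0, 3);  λ_17+ρ ↦ (0, 0, 2, 3, 0)

Partition of {1..17} into 5 W_5-dot-orbits:

[[1, 4, 13, 15], [2, 6, 8, 10, 12], [3, 9], [5, 11, 14, 16], [7, 17]]


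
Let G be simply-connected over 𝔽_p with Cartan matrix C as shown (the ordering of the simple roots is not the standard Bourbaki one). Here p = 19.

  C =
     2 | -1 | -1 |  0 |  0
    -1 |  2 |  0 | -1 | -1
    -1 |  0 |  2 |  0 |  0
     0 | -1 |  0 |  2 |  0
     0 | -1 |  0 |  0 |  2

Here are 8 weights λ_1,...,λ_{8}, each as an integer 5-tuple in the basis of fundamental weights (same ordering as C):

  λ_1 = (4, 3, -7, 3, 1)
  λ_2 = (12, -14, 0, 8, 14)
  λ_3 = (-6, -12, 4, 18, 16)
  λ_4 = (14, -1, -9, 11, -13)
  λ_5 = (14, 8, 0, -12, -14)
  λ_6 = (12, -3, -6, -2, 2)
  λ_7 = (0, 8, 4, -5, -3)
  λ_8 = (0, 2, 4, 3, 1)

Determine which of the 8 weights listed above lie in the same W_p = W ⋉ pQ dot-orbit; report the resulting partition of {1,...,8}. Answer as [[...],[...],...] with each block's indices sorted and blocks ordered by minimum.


Root system D_5: the 5×5 matrix C matches after relabeling.

Folding the 8 weights λ_j+ρ into Ā_19 (reps in the given 5-coord order):

  [1] (1, 3, 5, 4, 2)
  [2] (1, 3, 5, 4, 2)
  [3] (5, 1, 5, 2, 0)
  [4] (3, 4, 0, 0, 0)
  [5] (1, 3, 5, 4, 2)
  [6] (5, 1, 5, 2, 0)
  [7] (1, 3, 5, 4, 2)
  [8] (1, 3, 5, 4, 2)

These 8 weights hit 3 W_19-dot-orbits; sizes (5, 2, 1):

[[1, 2, 5, 7, 8], [3, 6], [4]]


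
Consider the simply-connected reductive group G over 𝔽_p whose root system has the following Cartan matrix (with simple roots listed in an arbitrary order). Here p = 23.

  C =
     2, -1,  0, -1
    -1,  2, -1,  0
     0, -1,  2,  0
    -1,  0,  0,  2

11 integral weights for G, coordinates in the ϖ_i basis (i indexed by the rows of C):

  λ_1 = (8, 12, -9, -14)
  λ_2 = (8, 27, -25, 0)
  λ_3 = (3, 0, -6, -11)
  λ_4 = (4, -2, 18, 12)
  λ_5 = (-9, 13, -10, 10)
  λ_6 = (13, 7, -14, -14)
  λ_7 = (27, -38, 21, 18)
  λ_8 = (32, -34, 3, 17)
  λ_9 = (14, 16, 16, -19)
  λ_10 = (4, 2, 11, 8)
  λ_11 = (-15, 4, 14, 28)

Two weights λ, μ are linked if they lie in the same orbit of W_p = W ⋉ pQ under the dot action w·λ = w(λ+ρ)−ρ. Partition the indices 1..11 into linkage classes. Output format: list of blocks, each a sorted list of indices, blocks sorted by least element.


Root system A_4: the 4×4 matrix C matches after relabeling.

Each λ_j+ρ reduced to Ā_23; 4-tuples below use C's row order:

    [1] (4, 1, 8, 9)
    [2] (4, 1, 8, 9)
    [3] (4, 1, 5, 0)
    [4] (4, 1, 5, 0)
    [5] (5, 3, 6, 3)
    [6] (4, 1, 8, 9)
    [7] (4, 1, 8, 9)
    [8] (4, 1, 5, 0)
    [9] (5, 3, 6, 3)
    [10] (5, 3, 6, 3)
    [11] (5, 3, 6, 3)

Grouping the 11 weights by Ā_23-representative: 3 linkage classes.

[[1, 2, 6, 7], [3, 4, 8], [5, 9, 10, 11]]


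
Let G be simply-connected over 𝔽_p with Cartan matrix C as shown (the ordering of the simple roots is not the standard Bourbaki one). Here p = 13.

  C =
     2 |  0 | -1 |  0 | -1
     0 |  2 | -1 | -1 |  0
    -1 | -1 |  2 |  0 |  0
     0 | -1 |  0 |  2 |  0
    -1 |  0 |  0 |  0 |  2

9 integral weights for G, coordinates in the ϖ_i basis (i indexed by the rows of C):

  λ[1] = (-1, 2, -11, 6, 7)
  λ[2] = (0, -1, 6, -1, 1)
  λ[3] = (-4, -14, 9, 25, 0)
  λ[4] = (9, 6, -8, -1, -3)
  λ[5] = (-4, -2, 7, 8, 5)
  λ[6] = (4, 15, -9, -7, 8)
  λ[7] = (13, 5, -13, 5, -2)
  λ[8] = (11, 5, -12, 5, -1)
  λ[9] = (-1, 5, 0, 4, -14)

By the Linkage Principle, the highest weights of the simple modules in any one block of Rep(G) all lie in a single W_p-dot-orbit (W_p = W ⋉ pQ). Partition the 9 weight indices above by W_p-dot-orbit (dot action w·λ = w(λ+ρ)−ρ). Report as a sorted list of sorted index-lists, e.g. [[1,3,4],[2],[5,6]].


A_5 Cartan matrix, 5 simple roots permuted; ρ=(1,1,1,1,1).

Alcove-folded reps (p=13, 9 weights, presented ϖ-order):

  λ_1 → (1, 0, 7, 0, 2)
  λ_2 → (1, 0, 7, 0, 2)
  λ_3 → (1, 0, 7, 0, 2)
  λ_4 → (1, 0, 7, 0, 2)
  λ_5 → (0, 1, 4, 2, 3)
  λ_6 → (0, 1, 4, 2, 3)
  λ_7 → (1, 5, 6, 1, 0)
  λ_8 → (1, 5, 6, 1, 0)
  λ_9 → (1, 5, 6, 1, 0)

3 distinct reps among the 9 weights ⇒ 3 W_13-linkage classes:

[[1, 2, 3, 4], [5, 6], [7, 8, 9]]


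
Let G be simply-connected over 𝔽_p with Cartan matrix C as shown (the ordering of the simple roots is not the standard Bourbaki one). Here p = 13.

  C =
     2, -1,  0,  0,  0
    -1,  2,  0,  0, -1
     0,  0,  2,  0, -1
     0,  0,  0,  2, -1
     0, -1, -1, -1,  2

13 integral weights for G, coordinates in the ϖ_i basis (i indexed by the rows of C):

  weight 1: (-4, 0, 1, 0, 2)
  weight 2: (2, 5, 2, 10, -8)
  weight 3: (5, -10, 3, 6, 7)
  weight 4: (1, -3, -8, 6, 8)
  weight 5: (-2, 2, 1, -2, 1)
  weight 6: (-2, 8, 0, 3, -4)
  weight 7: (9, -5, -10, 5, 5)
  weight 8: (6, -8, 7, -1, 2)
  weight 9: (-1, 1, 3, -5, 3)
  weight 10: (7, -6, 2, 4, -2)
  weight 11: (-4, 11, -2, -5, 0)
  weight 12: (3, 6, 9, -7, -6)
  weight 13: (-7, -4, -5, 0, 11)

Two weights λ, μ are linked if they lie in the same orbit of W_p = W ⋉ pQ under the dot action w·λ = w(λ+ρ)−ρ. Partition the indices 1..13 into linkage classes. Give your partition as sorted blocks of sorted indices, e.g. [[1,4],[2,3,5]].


Type D_5, rank 5, |W|=1920; reorder rows/cols to standard.

λ_j+ρ reflected into Ā_13 (⟨·,θ^∨⟩≤13); 5-tuples as given:

  1: (1, 2, 2, 1, 1) · 2: (0, 2, 4, 4, 0) · 3: (1, 2, 2, 1, 1) · 4: (0, 2, 4, 4, 0) · 5: (1, 2, 2, 1, 1) · 6: (1, 2, 2, 1, 1) · 7: (1, 2, 2, 1, 1) · 8: (0, 2, 4, 4, 0) · 9: (0, 2, 4, 4, 0) · 10: (2, 1, 3, 1, 1) · 11: (3, 0, 3, 0, 1) · 12: (0, 1, 1, 5, 1) · 13: (3, 0, 3, 0, 1)

Linkage partition of the 13 weights (5 classes, p=13):

[[1, 3, 5, 6, 7], [2, 4, 8, 9], [10], [11, 13], [12]]


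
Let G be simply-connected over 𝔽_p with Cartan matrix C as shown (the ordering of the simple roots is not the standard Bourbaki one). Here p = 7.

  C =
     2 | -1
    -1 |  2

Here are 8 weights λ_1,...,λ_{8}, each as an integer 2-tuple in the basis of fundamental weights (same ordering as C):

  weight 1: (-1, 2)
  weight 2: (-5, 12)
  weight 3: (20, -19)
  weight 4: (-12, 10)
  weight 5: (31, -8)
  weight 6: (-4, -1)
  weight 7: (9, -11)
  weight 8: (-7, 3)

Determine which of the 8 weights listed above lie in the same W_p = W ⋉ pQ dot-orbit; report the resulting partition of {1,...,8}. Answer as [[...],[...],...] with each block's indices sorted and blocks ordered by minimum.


Cartan matrix: type A_2 (|W|=6); un-permuting the 2 rows.

Each λ_j+ρ reduced to Ā_7; 2-tuples below use C's row order:

  λ_1+ρ ↦ (0, 3);  λ_2+ρ ↦ (2, 1);  λ_3+ρ ↦ (0, 3);  λ_4+ρ ↦ (3, 4);  λ_5+ρ ↦ (0, 3);  λ_6+ρ ↦ (0, 3);  λ_7+ρ ↦ (3, 4);  λ_8+ρ ↦ (4, 2)

Linkage partition of the 8 weights (4 classes, p=7):

[[1, 3, 5, 6], [2], [4, 7], [8]]


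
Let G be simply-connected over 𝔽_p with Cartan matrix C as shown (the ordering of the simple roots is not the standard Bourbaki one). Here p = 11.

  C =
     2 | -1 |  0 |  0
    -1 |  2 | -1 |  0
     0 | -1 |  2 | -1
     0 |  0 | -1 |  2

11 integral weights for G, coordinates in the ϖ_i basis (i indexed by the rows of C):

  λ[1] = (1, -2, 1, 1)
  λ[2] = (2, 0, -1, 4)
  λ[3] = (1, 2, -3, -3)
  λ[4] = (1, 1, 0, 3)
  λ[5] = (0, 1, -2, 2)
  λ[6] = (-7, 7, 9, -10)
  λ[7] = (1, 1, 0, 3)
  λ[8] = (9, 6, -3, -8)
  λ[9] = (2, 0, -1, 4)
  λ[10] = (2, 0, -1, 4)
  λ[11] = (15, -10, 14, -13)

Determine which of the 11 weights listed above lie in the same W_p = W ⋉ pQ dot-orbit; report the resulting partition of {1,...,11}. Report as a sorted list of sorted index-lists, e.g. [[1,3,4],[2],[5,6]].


Root system A_4: the 4×4 matrix C matches after relabeling.

Ā_11 reps of the 11 weights (A_4, coords as presented):

  λ_1 → (1, 1, 1, 2) · λ_2 → (3, 1, 0, 5) · λ_3 → (1, 1, 1, 2) · λ_4 → (2, 2, 1, 4) · λ_5 → (1, 1, 1, 2) · λ_6 → (1, 1, 1, 2) · λ_7 → (2, 2, 1, 4) · λ_8 → (2, 2, 1, 4) · λ_9 → (3, 1, 0, 5) · λ_10 → (3, 1, 0, 5) · λ_11 → (3, 1, 0, 5)

Grouping the 11 weights by Ā_11-representative: 3 linkage classes.

[[1, 3, 5, 6], [2, 9, 10, 11], [4, 7, 8]]


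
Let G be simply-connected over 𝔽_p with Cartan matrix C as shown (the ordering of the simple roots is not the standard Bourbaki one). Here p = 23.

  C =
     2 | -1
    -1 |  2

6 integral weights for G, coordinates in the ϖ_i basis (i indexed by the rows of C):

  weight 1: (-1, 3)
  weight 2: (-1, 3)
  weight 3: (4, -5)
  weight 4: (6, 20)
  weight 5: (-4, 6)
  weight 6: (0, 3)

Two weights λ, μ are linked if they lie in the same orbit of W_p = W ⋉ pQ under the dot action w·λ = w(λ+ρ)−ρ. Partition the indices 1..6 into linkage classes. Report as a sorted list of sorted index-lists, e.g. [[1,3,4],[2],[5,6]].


Cartan matrix: type A_2 (|W|=6); un-permuting the 2 rows.

W_23-reps of the 6 weights in Ā_23 (same 2-coord order as C):

  λ_1+ρ ↦ (0, 4);  λ_2+ρ ↦ (0, 4);  λ_3+ρ ↦ (1, 4);  λ_4+ρ ↦ (2, 16);  λ_5+ρ ↦ (3, 4);  λ_6+ρ ↦ (1, 4)

4 distinct reps among the 6 weights ⇒ 4 W_23-linkage classes:

[[1, 2], [3, 6], [4], [5]]


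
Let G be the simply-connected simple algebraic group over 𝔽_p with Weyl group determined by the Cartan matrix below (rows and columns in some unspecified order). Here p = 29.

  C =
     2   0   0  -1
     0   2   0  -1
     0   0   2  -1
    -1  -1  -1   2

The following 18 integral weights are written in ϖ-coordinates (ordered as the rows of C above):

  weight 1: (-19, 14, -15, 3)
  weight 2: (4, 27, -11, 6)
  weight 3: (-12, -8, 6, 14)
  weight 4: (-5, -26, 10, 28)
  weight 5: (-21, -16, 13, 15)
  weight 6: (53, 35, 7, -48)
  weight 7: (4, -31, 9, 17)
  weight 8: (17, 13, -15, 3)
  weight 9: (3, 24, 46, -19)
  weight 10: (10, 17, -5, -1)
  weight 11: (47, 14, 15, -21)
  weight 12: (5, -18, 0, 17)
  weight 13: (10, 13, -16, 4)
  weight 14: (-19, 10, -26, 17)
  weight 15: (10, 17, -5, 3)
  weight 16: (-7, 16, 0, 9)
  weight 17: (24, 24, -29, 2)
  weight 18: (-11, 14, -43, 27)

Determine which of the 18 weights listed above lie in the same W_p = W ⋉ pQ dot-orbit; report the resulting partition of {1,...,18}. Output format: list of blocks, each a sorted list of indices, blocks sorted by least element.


Type D_4, rank 4, |W|=192; reorder rows/cols to standard.

Each λ_j+ρ reduced to Ā_29; 4-tuples below use C's row order:

  1: (1, 4, 5, 9) · 2: (6, 17, 1, 1) · 3: (8, 4, 4, 3) · 4: (7, 14, 0, 4) · 5: (1, 4, 5, 9) · 6: (8, 4, 4, 3) · 7: (6, 17, 1, 1) · 8: (8, 4, 4, 3) · 9: (7, 14, 0, 4) · 10: (7, 14, 0, 4) · 11: (1, 4, 5, 9) · 12: (6, 17, 1, 1) · 13: (1, 4, 5, 9) · 14: (7, 14, 0, 4) · 15: (7, 14, 0, 4) · 16: (6, 17, 1, 1) · 17: (0, 0, 3, 1) · 18: (1, 4, 5, 9)

These 18 weights hit 5 W_29-dot-orbits; sizes (5, 4, 3, 5, 1):

[[1, 5, 11, 13, 18], [2, 7, 12, 16], [3, 6, 8], [4, 9, 10, 14, 15], [17]]


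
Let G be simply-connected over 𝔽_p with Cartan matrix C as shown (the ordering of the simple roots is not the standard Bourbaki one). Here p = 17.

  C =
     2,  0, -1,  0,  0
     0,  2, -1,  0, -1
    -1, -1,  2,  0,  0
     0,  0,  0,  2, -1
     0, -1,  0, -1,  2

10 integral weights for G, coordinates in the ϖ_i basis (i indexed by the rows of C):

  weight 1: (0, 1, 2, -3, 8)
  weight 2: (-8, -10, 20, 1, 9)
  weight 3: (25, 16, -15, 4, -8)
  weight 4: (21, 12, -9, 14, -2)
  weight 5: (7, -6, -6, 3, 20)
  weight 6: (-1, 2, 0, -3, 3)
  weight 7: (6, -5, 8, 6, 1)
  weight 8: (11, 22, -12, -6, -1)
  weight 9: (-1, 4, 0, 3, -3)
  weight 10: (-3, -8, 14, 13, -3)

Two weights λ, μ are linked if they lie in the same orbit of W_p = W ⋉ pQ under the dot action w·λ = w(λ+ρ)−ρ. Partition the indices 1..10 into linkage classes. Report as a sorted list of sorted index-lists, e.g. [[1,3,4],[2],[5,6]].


C ↔ A_5 under row/col permutation; |W(A_5)| = 720.

Ā_17 reps of the 10 weights (A_5, coords as presented):

  λ_1 → (1, 2, 3, 2, 7);  λ_2 → (0, 5, 5, 1, 4);  λ_3 → (0, 5, 5, 1, 4);  λ_4 → (3, 2, 5, 1, 2);  λ_5 → (1, 2, 3, 2, 7);  λ_6 → (0, 3, 1, 2, 2);  λ_7 → (3, 2, 5, 1, 2);  λ_8 → (0, 5, 5, 1, 1);  λ_9 → (0, 3, 1, 2, 2);  λ_10 → (1, 2, 3, 2, 7)

Partition of {1..10} into 5 W_17-dot-orbits:

[[1, 5, 10], [2, 3], [4, 7], [6, 9], [8]]


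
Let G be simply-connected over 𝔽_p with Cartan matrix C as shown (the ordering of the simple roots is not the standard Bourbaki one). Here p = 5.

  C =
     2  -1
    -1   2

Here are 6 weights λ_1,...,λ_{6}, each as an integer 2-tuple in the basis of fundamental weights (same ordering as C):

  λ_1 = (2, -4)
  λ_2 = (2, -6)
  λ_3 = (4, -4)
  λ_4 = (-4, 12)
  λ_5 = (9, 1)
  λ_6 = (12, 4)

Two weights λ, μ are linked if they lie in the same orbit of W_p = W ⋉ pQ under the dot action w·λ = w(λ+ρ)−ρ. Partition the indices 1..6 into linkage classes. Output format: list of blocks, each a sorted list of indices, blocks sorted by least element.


Cartan matrix: type A_2 (|W|=6); un-permuting the 2 rows.

Each λ_j+ρ reduced to Ā_5; 2-tuples below use C's row order:

  1: (0, 3);  2: (2, 3);  3: (2, 3);  4: (2, 3);  5: (2, 3);  6: (2, 3)

The 6 indices split into 2 linkage classes (same alcove rep ⇔ same W_5-dot-orbit):

[[1], [2, 3, 4, 5, 6]]


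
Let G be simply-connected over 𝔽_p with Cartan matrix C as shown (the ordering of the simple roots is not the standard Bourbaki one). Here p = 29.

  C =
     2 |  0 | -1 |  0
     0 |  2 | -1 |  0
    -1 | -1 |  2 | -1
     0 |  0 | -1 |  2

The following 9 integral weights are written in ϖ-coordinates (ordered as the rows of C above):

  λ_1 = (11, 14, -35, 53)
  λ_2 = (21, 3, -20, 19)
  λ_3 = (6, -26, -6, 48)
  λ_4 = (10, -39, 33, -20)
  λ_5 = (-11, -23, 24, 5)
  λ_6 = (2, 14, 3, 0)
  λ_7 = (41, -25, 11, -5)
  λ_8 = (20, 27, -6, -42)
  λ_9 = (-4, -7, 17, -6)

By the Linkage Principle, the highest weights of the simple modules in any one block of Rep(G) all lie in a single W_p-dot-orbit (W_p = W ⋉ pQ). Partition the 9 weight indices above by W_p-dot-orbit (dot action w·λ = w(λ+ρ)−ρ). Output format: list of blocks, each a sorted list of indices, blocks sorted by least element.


Type D_4, rank 4, |W|=192; reorder rows/cols to standard.

Folding the 9 weights λ_j+ρ into Ā_29 (reps in the given 4-coord order):

  [1] (3, 6, 4, 5);  [2] (3, 15, 4, 1);  [3] (3, 15, 4, 1);  [4] (3, 6, 4, 5);  [5] (3, 15, 4, 1);  [6] (3, 15, 4, 1);  [7] (4, 12, 1, 8);  [8] (8, 1, 3, 12);  [9] (3, 6, 4, 5)

Linkage partition of the 9 weights (4 classes, p=29):

[[1, 4, 9], [2, 3, 5, 6], [7], [8]]


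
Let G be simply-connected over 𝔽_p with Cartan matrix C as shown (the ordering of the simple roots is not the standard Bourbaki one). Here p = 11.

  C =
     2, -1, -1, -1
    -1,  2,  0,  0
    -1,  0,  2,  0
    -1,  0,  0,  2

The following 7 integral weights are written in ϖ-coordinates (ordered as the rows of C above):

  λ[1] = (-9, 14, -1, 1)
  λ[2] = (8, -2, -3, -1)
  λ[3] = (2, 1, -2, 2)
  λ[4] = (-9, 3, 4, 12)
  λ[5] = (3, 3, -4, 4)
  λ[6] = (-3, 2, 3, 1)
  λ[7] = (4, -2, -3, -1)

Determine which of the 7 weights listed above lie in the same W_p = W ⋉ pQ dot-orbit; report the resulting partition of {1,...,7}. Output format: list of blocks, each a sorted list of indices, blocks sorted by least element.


Root system D_4: the 4×4 matrix C matches after relabeling.

W_11-reps of the 7 weights in Ā_11 (same 4-coord order as C):

    λ_1+ρ ↦ (2, 1, 2, 0)
    λ_2+ρ ↦ (2, 1, 2, 0)
    λ_3+ρ ↦ (2, 2, 1, 3)
    λ_4+ρ ↦ (2, 2, 1, 3)
    λ_5+ρ ↦ (2, 2, 1, 3)
    λ_6+ρ ↦ (2, 1, 2, 0)
    λ_7+ρ ↦ (2, 1, 2, 0)

These 7 weights hit 2 W_11-dot-orbits; sizes (4, 3):

[[1, 2, 6, 7], [3, 4, 5]]


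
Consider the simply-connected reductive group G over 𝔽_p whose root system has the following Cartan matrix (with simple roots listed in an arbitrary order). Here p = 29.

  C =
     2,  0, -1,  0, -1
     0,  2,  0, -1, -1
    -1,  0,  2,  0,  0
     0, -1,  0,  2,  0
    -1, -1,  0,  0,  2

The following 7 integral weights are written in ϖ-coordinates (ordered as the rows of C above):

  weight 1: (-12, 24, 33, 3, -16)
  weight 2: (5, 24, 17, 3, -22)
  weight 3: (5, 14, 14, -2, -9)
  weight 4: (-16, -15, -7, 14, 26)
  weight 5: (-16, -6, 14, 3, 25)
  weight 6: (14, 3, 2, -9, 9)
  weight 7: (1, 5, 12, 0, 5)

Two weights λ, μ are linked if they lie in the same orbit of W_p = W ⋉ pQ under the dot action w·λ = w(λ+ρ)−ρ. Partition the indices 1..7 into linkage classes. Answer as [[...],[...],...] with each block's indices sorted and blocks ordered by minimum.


C ↔ A_5 under row/col permutation; |W(A_5)| = 720.

Folding the 7 weights λ_j+ρ into Ā_29 (reps in the given 5-coord order):

  [1] (15, 4, 0, 1, 6)
  [2] (15, 4, 0, 1, 6)
  [3] (2, 6, 13, 1, 6)
  [4] (2, 6, 13, 1, 6)
  [5] (15, 4, 0, 1, 6)
  [6] (15, 4, 0, 1, 6)
  [7] (2, 6, 13, 1, 6)

Grouping the 7 weights by Ā_29-representative: 2 linkage classes.

[[1, 2, 5, 6], [3, 4, 7]]


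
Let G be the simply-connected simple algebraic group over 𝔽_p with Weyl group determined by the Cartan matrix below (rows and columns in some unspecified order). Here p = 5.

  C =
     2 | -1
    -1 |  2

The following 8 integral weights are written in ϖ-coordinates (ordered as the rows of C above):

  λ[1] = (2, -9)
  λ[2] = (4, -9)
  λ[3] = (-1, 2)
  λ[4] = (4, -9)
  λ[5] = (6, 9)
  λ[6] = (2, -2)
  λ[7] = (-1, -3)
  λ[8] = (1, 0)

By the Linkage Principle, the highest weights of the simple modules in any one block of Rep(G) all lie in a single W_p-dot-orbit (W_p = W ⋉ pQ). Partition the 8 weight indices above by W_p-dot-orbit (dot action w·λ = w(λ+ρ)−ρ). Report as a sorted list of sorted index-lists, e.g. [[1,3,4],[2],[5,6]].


Dynkin diagram of C (from the 2 off-diagonal −1 entries): A_2.

Folding the 8 weights λ_j+ρ into Ā_5 (reps in the given 2-coord order):

  λ_1+ρ ↦ (2, 0) · λ_2+ρ ↦ (0, 2) · λ_3+ρ ↦ (0, 3) · λ_4+ρ ↦ (0, 2) · λ_5+ρ ↦ (0, 3) · λ_6+ρ ↦ (2, 1) · λ_7+ρ ↦ (2, 0) · λ_8+ρ ↦ (2, 1)

Partition of {1..8} into 4 W_5-dot-orbits:

[[1, 7], [2, 4], [3, 5], [6, 8]]


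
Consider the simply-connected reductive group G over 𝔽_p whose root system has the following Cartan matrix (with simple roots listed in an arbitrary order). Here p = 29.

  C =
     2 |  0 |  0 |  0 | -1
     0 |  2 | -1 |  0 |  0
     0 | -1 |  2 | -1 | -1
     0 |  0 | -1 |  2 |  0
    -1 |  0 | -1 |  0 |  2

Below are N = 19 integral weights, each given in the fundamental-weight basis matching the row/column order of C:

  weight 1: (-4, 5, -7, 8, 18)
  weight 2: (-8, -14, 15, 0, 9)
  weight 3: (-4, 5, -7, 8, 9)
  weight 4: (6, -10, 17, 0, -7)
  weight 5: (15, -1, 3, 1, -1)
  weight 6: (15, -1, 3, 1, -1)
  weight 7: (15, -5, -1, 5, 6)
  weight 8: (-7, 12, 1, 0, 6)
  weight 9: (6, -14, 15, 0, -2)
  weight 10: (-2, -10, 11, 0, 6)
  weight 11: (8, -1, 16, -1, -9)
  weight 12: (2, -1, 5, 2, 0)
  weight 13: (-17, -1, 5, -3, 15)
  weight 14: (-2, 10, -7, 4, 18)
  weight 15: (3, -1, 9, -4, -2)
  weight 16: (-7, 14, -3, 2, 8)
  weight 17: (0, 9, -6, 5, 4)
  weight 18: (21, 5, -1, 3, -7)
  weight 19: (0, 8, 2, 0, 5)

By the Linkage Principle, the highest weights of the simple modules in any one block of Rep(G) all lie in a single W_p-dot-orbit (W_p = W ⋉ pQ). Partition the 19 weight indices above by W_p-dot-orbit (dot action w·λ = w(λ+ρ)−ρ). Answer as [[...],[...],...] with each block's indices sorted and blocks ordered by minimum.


C ↔ D_5 under row/col permutation; |W(D_5)| = 1920.

Each λ_j+ρ reduced to Ā_29; 5-tuples below use C's row order:

  λ_1+ρ ↦ (3, 0, 6, 3, 1) · λ_2+ρ ↦ (6, 13, 2, 1, 1) · λ_3+ρ ↦ (3, 0, 6, 3, 1) · λ_4+ρ ↦ (1, 9, 3, 1, 6) · λ_5+ρ ↦ (16, 0, 4, 2, 0) · λ_6+ρ ↦ (16, 0, 4, 2, 0) · λ_7+ρ ↦ (16, 0, 4, 2, 0) · λ_8+ρ ↦ (6, 13, 2, 1, 1) · λ_9+ρ ↦ (6, 13, 2, 1, 1) · λ_10+ρ ↦ (1, 9, 3, 1, 6) · λ_11+ρ ↦ (1, 0, 9, 0, 2) · λ_12+ρ ↦ (3, 0, 6, 3, 1) · λ_13+ρ ↦ (16, 0, 4, 2, 0) · λ_14+ρ ↦ (1, 5, 5, 1, 0) · λ_15+ρ ↦ (3, 0, 6, 3, 1) · λ_16+ρ ↦ (6, 13, 2, 1, 1) · λ_17+ρ ↦ (1, 5, 5, 1, 0) · λ_18+ρ ↦ (16, 0, 4, 2, 0) · λ_19+ρ ↦ (1, 9, 3, 1, 6)

6 distinct reps among the 19 weights ⇒ 6 W_29-linkage classes:

[[1, 3, 12, 15], [2, 8, 9, 16], [4, 10, 19], [5, 6, 7, 13, 18], [11], [14, 17]]


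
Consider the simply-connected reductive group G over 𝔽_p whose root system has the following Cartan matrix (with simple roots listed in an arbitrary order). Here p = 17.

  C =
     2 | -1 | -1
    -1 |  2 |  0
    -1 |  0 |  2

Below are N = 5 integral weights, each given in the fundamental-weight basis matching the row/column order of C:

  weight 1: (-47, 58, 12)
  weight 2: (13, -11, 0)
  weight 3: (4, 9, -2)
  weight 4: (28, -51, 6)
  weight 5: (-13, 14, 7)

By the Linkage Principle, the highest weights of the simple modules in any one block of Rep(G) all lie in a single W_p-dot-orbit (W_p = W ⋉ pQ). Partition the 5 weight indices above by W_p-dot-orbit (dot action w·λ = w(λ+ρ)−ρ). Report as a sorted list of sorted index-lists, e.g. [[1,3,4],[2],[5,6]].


Cartan matrix: type A_3 (|W|=24); un-permuting the 3 rows.

Ā_17 reps of the 5 weights (A_3, coords as presented):

  1: (1, 8, 4) · 2: (4, 10, 1) · 3: (4, 10, 1) · 4: (4, 10, 1) · 5: (8, 3, 4)

3 distinct reps among the 5 weights ⇒ 3 W_17-linkage classes:

[[1], [2, 3, 4], [5]]


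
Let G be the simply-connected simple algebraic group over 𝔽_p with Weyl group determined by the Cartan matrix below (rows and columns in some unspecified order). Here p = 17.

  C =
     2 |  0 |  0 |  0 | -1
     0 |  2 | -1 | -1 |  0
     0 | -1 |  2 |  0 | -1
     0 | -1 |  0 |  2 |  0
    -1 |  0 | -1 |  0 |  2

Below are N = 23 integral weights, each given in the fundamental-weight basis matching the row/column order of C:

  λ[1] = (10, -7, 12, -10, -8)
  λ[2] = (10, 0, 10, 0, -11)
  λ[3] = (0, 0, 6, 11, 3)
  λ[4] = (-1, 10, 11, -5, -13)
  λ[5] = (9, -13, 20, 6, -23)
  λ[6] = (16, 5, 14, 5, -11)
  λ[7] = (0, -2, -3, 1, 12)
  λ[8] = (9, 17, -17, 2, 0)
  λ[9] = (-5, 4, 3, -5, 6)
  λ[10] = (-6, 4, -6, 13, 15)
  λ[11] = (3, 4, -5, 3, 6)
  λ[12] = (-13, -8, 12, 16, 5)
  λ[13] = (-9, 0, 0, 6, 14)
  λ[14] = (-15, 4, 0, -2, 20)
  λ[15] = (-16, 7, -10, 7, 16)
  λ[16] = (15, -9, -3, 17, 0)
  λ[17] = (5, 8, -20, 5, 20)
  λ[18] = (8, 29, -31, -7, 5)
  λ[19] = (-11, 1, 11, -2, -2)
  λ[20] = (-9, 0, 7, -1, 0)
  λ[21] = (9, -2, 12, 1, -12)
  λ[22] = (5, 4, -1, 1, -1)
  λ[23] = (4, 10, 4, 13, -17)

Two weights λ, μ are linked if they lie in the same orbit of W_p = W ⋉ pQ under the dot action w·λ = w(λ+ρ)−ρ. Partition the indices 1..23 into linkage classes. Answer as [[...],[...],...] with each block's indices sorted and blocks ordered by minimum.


Dynkin diagram of C (from the 8 off-diagonal −1 entries): A_5.

W_17-reps of the 23 weights in Ā_17 (same 5-coord order as C):

  1: (2, 0, 7, 6, 2)
  2: (1, 1, 1, 1, 10)
  3: (4, 1, 4, 4, 3)
  4: (6, 5, 0, 2, 0)
  5: (4, 1, 4, 4, 3)
  6: (6, 5, 0, 2, 0)
  7: (1, 1, 1, 1, 10)
  8: (1, 1, 1, 1, 10)
  9: (4, 1, 4, 4, 3)
  10: (6, 0, 3, 1, 2)
  11: (4, 1, 4, 4, 3)
  12: (6, 5, 0, 2, 0)
  13: (1, 1, 1, 0, 7)
  14: (4, 1, 4, 4, 3)
  15: (1, 1, 1, 0, 7)
  16: (1, 1, 1, 0, 7)
  17: (2, 0, 7, 6, 2)
  18: (2, 0, 7, 6, 2)
  19: (1, 1, 1, 1, 10)
  20: (1, 1, 1, 0, 7)
  21: (1, 1, 1, 1, 10)
  22: (6, 5, 0, 2, 0)
  23: (6, 0, 3, 1, 2)

Partition of {1..23} into 6 W_17-dot-orbits:

[[1, 17, 18], [2, 7, 8, 19, 21], [3, 5, 9, 11, 14], [4, 6, 12, 22], [10, 23], [13, 15, 16, 20]]


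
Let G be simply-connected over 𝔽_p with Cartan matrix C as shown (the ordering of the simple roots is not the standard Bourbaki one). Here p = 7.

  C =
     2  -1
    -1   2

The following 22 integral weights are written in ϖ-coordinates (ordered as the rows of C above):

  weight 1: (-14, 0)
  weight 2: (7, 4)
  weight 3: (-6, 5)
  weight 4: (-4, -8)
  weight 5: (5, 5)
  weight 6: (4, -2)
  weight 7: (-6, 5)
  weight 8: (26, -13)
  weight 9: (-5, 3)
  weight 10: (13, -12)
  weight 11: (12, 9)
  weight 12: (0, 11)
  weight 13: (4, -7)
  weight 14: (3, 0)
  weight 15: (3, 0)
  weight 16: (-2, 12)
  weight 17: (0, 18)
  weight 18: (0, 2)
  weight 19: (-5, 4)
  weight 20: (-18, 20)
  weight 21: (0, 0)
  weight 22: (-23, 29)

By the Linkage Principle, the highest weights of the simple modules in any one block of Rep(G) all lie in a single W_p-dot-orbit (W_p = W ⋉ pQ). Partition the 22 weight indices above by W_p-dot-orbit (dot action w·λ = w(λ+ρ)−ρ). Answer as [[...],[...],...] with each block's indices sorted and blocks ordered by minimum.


A_2 Cartan matrix, 2 simple roots permuted; ρ=(1,1).

W_7-reps of the 22 weights in Ā_7 (same 2-coord order as C):

    [1] (5, 1)
    [2] (1, 1)
    [3] (5, 1)
    [4] (4, 0)
    [5] (1, 1)
    [6] (4, 1)
    [7] (5, 1)
    [8] (1, 1)
    [9] (4, 0)
    [10] (4, 0)
    [11] (4, 1)
    [12] (5, 1)
    [13] (1, 5)
    [14] (4, 1)
    [15] (4, 1)
    [16] (5, 1)
    [17] (1, 1)
    [18] (1, 3)
    [19] (4, 1)
    [20] (4, 0)
    [21] (1, 1)
    [22] (1, 5)

Grouping the 22 weights by Ā_7-representative: 6 linkage classes.

[[1, 3, 7, 12, 16], [2, 5, 8, 17, 21], [4, 9, 10, 20], [6, 11, 14, 15, 19], [13, 22], [18]]


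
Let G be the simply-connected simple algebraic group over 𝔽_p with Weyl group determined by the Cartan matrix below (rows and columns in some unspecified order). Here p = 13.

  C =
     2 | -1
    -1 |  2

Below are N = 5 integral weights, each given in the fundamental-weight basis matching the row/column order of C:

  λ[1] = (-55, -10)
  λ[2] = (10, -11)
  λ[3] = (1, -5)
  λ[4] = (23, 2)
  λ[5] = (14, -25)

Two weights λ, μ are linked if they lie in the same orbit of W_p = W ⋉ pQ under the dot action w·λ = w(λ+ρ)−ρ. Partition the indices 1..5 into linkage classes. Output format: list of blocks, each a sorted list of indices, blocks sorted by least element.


Root system A_2: the 2×2 matrix C matches after relabeling.

W_13-reps of the 5 weights in Ā_13 (same 2-coord order as C):

  [1] (2, 2)
  [2] (1, 10)
  [3] (2, 2)
  [4] (1, 10)
  [5] (2, 2)

2 distinct reps among the 5 weights ⇒ 2 W_13-linkage classes:

[[1, 3, 5], [2, 4]]


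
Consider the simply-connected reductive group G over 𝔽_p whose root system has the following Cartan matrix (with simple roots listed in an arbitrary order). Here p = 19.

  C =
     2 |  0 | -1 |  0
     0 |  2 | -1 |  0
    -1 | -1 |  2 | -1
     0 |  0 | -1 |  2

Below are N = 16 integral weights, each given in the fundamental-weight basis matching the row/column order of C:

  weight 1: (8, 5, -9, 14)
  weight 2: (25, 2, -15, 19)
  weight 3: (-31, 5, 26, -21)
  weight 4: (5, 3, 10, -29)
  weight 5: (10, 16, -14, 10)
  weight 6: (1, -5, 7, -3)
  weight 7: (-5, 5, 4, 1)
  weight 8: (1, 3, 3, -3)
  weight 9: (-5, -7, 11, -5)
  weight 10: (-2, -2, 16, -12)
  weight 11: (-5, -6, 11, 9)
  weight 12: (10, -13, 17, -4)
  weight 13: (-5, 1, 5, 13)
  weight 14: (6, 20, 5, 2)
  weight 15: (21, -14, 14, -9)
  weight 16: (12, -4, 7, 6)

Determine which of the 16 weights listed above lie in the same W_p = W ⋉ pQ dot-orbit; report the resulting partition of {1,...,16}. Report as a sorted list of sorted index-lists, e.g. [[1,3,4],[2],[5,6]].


Cartan matrix: type D_4 (|W|=192); un-permuting the 4 rows.

λ_j+ρ reflected into Ā_19 (⟨·,θ^∨⟩≤19); 4-tuples as given:

    λ_1 → (1, 2, 3, 7)
    λ_2 → (1, 2, 3, 7)
    λ_3 → (3, 5, 1, 7)
    λ_4 → (2, 4, 2, 2)
    λ_5 → (2, 4, 2, 2)
    λ_6 → (2, 4, 2, 2)
    λ_7 → (4, 6, 1, 2)
    λ_8 → (2, 4, 2, 2)
    λ_9 → (2, 4, 2, 2)
    λ_10 → (1, 1, 2, 11)
    λ_11 → (1, 2, 3, 7)
    λ_12 → (1, 2, 3, 7)
    λ_13 → (1, 1, 2, 11)
    λ_14 → (3, 5, 1, 7)
    λ_15 → (1, 2, 3, 7)
    λ_16 → (4, 6, 1, 2)

Grouping the 16 weights by Ā_19-representative: 5 linkage classes.

[[1, 2, 11, 12, 15], [3, 14], [4, 5, 6, 8, 9], [7, 16], [10, 13]]


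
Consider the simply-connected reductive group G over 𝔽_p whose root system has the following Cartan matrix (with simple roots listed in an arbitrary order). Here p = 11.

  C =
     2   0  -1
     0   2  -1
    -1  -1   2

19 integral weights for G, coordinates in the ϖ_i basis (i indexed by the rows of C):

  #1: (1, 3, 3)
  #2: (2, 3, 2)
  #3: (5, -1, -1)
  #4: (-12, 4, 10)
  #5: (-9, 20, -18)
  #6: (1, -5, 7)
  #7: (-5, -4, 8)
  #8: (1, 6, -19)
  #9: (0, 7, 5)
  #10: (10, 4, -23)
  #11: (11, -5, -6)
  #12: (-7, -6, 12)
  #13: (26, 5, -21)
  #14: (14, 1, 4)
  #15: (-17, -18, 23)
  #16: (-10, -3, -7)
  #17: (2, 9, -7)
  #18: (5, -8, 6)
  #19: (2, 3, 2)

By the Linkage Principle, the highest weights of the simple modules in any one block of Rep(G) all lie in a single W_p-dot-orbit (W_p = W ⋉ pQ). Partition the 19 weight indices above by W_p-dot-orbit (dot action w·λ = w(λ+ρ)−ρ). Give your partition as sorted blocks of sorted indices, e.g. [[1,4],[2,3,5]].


A_3 Cartan matrix, 3 simple roots permuted; ρ=(1,1,1).

Ā_11 reps of the 19 weights (A_3, coords as presented):

  λ_1 → (2, 4, 4);  λ_2 → (3, 4, 3);  λ_3 → (6, 0, 0);  λ_4 → (6, 0, 0);  λ_5 → (3, 4, 3);  λ_6 → (2, 4, 4);  λ_7 → (4, 3, 2);  λ_8 → (0, 5, 4);  λ_9 → (3, 4, 3);  λ_10 → (6, 0, 0);  λ_11 → (2, 4, 4);  λ_12 → (4, 3, 2);  λ_13 → (4, 3, 2);  λ_14 → (0, 5, 4);  λ_15 → (4, 3, 2);  λ_16 → (4, 3, 2);  λ_17 → (3, 4, 3);  λ_18 → (4, 5, 0);  λ_19 → (3, 4, 3)

The 19 indices split into 6 linkage classes (same alcove rep ⇔ same W_11-dot-orbit):

[[1, 6, 11], [2, 5, 9, 17, 19], [3, 4, 10], [7, 12, 13, 15, 16], [8, 14], [18]]


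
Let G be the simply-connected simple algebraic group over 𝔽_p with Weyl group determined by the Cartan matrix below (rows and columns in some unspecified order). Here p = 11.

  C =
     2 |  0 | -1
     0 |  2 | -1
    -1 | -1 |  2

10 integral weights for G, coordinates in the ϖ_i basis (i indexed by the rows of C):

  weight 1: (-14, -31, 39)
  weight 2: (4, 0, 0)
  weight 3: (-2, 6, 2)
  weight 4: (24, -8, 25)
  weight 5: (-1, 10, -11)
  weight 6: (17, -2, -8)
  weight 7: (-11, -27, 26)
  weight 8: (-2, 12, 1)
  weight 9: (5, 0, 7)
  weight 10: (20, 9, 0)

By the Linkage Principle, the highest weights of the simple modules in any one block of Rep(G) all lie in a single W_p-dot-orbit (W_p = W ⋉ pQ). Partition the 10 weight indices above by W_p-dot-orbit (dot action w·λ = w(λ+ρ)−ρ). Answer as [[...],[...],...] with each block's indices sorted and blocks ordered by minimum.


Type A_3, rank 3, |W|=24; reorder rows/cols to standard.

Alcove-folded reps (p=11, 10 weights, presented ϖ-order):

  λ_1+ρ ↦ (2, 3, 5) · λ_2+ρ ↦ (5, 1, 1) · λ_3+ρ ↦ (1, 7, 2) · λ_4+ρ ↦ (4, 0, 4) · λ_5+ρ ↦ (10, 1, 0) · λ_6+ρ ↦ (3, 0, 1) · λ_7+ρ ↦ (5, 1, 1) · λ_8+ρ ↦ (1, 7, 2) · λ_9+ρ ↦ (2, 3, 5) · λ_10+ρ ↦ (10, 1, 0)

Grouping the 10 weights by Ā_11-representative: 6 linkage classes.

[[1, 9], [2, 7], [3, 8], [4], [5, 10], [6]]


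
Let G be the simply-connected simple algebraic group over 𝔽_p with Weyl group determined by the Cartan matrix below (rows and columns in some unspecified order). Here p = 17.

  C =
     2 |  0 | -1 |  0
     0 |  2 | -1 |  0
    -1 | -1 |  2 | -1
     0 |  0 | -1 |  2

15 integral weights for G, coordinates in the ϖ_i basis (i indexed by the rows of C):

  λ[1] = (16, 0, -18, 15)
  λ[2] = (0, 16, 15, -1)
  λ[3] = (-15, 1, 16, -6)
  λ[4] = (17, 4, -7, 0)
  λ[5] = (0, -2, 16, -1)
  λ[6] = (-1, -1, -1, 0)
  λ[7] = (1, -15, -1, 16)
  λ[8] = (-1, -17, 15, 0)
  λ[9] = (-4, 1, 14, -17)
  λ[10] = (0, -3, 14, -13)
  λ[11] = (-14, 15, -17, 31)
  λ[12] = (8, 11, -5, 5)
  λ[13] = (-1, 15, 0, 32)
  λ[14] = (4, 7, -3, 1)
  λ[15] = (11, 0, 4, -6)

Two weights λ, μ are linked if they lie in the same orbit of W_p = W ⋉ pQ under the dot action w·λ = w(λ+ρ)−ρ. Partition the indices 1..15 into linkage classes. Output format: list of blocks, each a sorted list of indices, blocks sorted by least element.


D_4 Cartan matrix, 4 simple roots permuted; ρ=(1,1,1,1).

Folding the 15 weights λ_j+ρ into Ā_17 (reps in the given 4-coord order):

    1: (0, 16, 0, 1)
    2: (0, 16, 0, 1)
    3: (12, 0, 0, 3)
    4: (11, 0, 1, 4)
    5: (0, 0, 0, 1)
    6: (0, 0, 0, 1)
    7: (12, 0, 0, 3)
    8: (0, 16, 0, 1)
    9: (1, 2, 1, 12)
    10: (1, 2, 1, 12)
    11: (1, 2, 1, 12)
    12: (3, 6, 2, 0)
    13: (0, 16, 0, 1)
    14: (3, 6, 2, 0)
    15: (11, 0, 1, 4)

Linkage partition of the 15 weights (6 classes, p=17):

[[1, 2, 8, 13], [3, 7], [4, 15], [5, 6], [9, 10, 11], [12, 14]]


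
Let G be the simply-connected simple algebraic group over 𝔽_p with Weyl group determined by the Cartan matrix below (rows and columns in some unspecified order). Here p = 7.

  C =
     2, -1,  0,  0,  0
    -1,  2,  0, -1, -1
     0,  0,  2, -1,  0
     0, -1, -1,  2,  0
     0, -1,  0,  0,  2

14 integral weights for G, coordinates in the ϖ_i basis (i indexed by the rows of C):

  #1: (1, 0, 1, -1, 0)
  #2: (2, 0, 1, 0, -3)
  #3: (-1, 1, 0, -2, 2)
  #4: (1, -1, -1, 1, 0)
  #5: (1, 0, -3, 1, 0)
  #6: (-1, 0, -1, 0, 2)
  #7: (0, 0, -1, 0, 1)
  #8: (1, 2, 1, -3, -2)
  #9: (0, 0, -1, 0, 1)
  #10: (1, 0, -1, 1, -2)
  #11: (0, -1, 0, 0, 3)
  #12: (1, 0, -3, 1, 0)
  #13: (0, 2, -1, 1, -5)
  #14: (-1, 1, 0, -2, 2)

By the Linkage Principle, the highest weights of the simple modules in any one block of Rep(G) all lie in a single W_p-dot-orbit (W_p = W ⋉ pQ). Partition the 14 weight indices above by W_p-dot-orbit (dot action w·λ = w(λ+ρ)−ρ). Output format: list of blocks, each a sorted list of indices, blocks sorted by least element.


Cartan matrix: type D_5 (|W|=1920); un-permuting the 5 rows.

λ_j+ρ reflected into Ā_7 (⟨·,θ^∨⟩≤7); 5-tuples as given:

  1: (2, 1, 2, 0, 1) · 2: (2, 1, 2, 0, 1) · 3: (0, 1, 0, 1, 3) · 4: (2, 0, 0, 2, 1) · 5: (2, 1, 2, 0, 1) · 6: (0, 1, 0, 1, 3) · 7: (1, 1, 0, 1, 2) · 8: (2, 0, 0, 2, 1) · 9: (1, 1, 0, 1, 2) · 10: (2, 0, 0, 2, 1) · 11: (1, 0, 1, 0, 4) · 12: (2, 1, 2, 0, 1) · 13: (0, 1, 0, 1, 3) · 14: (0, 1, 0, 1, 3)

Partition of {1..14} into 5 W_7-dot-orbits:

[[1, 2, 5, 12], [3, 6, 13, 14], [4, 8, 10], [7, 9], [11]]


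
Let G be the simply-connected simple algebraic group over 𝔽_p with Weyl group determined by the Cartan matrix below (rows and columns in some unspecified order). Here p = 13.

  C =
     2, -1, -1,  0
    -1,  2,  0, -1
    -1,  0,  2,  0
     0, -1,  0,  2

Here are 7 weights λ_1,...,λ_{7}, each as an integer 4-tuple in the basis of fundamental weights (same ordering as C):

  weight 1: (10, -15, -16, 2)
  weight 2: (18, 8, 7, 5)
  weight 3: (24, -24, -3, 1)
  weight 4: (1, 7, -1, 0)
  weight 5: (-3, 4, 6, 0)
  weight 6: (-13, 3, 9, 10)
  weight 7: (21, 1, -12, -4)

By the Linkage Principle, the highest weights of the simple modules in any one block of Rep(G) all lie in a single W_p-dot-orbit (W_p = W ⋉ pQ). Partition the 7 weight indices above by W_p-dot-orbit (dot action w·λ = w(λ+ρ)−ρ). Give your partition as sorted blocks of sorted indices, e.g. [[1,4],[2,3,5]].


Dynkin diagram of C (from the 6 off-diagonal −1 entries): A_4.

Alcove-folded reps (p=13, 7 weights, presented ϖ-order):

    [1] (2, 8, 0, 1)
    [2] (2, 3, 5, 1)
    [3] (2, 8, 0, 1)
    [4] (2, 8, 0, 1)
    [5] (2, 3, 5, 1)
    [6] (2, 8, 0, 1)
    [7] (2, 8, 0, 1)

The 7 indices split into 2 linkage classes (same alcove rep ⇔ same W_13-dot-orbit):

[[1, 3, 4, 6, 7], [2, 5]]


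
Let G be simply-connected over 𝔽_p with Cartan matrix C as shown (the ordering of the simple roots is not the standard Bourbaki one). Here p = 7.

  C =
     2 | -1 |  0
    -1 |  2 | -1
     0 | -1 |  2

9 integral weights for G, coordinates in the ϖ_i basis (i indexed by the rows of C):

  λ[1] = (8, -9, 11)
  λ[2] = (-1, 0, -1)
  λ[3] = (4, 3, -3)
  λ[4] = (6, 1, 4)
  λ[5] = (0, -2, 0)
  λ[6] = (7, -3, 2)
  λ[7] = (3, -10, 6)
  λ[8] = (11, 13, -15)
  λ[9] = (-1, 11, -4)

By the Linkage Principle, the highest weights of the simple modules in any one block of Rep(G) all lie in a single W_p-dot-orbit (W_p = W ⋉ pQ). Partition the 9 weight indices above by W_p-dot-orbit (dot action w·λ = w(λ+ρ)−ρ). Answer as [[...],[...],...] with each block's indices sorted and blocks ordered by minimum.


Root system A_3: the 3×3 matrix C matches after relabeling.

Folding the 9 weights λ_j+ρ into Ā_7 (reps in the given 3-coord order):

  [1] (4, 1, 1);  [2] (0, 1, 0);  [3] (3, 2, 0);  [4] (0, 0, 2);  [5] (0, 1, 0);  [6] (4, 1, 1);  [7] (3, 2, 0);  [8] (0, 0, 2);  [9] (3, 2, 0)

Linkage partition of the 9 weights (4 classes, p=7):

[[1, 6], [2, 5], [3, 7, 9], [4, 8]]
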